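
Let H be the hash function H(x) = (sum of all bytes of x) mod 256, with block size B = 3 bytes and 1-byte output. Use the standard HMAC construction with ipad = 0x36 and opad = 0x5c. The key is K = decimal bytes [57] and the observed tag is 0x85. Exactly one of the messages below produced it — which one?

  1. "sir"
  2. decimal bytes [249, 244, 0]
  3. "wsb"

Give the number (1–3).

2

Key decimal bytes [57] = 39 is 1 byte ≤ B = 3; zero-pad to 3 bytes: K' = 39 00 00.
K' ⊕ ipad = 0f 36 36; K' ⊕ opad = 65 5c 5c.
m1: inner = H(0f 36 36 73 69 72) = c9; tag = H(65 5c 5c c9) = e6
m2: inner = H(0f 36 36 f9 f4 00) = 68; tag = H(65 5c 5c 68) = 85 ← matches
m3: inner = H(0f 36 36 77 73 62) = c7; tag = H(65 5c 5c c7) = e4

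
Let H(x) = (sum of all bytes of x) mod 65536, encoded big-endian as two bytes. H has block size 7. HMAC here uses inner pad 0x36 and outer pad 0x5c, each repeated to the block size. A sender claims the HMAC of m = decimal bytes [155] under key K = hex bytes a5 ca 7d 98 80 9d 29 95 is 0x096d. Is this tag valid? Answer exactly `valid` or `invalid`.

Key hex bytes a5 ca 7d 98 80 9d 29 95 is 8 bytes > B = 7, so hash it first: H(key) = 04 5f, then zero-pad to 7 bytes: K' = 04 5f 00 00 00 00 00.
K' ⊕ ipad = 32 69 36 36 36 36 36; K' ⊕ opad = 58 03 5c 5c 5c 5c 5c.
Inner hash: sum = 50+105+54+54+54+54+54+155 = 580 → 02 44.
Outer hash (recomputed tag): sum = 88+3+92+92+92+92+92+2+68 = 621 → 02 6d.
Recomputed tag = 026d; claimed = 096d → mismatch.

invalid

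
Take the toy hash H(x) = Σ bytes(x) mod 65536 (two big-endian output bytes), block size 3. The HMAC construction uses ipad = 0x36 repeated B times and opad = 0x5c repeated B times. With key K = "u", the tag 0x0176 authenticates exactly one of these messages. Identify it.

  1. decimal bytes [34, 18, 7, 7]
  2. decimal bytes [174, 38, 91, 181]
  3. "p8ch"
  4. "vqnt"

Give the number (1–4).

Key "u" = 75 is 1 byte ≤ B = 3; zero-pad to 3 bytes: K' = 75 00 00.
K' ⊕ ipad = 43 36 36; K' ⊕ opad = 29 5c 5c.
m1: inner = H(43 36 36 22 12 07 07) = 00 f1; tag = H(29 5c 5c 00 f1) = 01d2
m2: inner = H(43 36 36 ae 26 5b b5) = 02 93; tag = H(29 5c 5c 02 93) = 0176 ← matches
m3: inner = H(43 36 36 70 38 63 68) = 02 22; tag = H(29 5c 5c 02 22) = 0105
m4: inner = H(43 36 36 76 71 6e 74) = 02 78; tag = H(29 5c 5c 02 78) = 015b

2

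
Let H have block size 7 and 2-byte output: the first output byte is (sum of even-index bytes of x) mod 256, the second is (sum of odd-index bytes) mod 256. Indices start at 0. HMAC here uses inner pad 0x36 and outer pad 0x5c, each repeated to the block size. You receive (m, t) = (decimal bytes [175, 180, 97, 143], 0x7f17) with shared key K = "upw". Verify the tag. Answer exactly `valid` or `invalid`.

Key "upw" = 75 70 77 is 3 bytes ≤ B = 7; zero-pad to 7 bytes: K' = 75 70 77 00 00 00 00.
K' ⊕ ipad = 43 46 41 36 36 36 36; K' ⊕ opad = 29 2c 2b 5c 5c 5c 5c.
Inner hash: even-index sum = 563 mod 256 = 51; odd-index sum = 450 mod 256 = 194 → 33 c2.
Outer hash (recomputed tag): even-index sum = 462 mod 256 = 206; odd-index sum = 279 mod 256 = 23 → ce 17.
Recomputed tag = ce17; claimed = 7f17 → mismatch.

invalid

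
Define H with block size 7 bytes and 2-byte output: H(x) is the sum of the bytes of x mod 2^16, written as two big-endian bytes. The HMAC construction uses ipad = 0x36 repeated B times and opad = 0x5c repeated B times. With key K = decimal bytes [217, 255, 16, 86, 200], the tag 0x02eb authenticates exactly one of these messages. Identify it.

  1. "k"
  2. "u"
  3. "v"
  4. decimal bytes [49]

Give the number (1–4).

2

Key decimal bytes [217, 255, 16, 86, 200] = d9 ff 10 56 c8 is 5 bytes ≤ B = 7; zero-pad to 7 bytes: K' = d9 ff 10 56 c8 00 00.
K' ⊕ ipad = ef c9 26 60 fe 36 36; K' ⊕ opad = 85 a3 4c 0a 94 5c 5c.
m1: inner = H(ef c9 26 60 fe 36 36 6b) = 04 13; tag = H(85 a3 4c 0a 94 5c 5c 04 13) = 02e1
m2: inner = H(ef c9 26 60 fe 36 36 75) = 04 1d; tag = H(85 a3 4c 0a 94 5c 5c 04 1d) = 02eb ← matches
m3: inner = H(ef c9 26 60 fe 36 36 76) = 04 1e; tag = H(85 a3 4c 0a 94 5c 5c 04 1e) = 02ec
m4: inner = H(ef c9 26 60 fe 36 36 31) = 03 d9; tag = H(85 a3 4c 0a 94 5c 5c 03 d9) = 03a6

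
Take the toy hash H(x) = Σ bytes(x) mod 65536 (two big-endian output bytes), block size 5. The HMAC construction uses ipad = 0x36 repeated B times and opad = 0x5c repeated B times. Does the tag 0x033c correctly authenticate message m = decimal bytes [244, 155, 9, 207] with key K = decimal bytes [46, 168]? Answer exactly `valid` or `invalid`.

Key decimal bytes [46, 168] = 2e a8 is 2 bytes ≤ B = 5; zero-pad to 5 bytes: K' = 2e a8 00 00 00.
K' ⊕ ipad = 18 9e 36 36 36; K' ⊕ opad = 72 f4 5c 5c 5c.
Inner hash: sum = 24+158+54+54+54+244+155+9+207 = 959 → 03 bf.
Outer hash (recomputed tag): sum = 114+244+92+92+92+3+191 = 828 → 03 3c.
Recomputed tag = 033c; claimed = 033c → match.

valid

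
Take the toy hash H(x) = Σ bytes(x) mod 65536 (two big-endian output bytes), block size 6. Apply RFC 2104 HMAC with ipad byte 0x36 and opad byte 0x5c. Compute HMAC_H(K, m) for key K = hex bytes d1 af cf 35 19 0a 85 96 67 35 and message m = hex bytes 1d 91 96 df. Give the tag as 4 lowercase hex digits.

Key hex bytes d1 af cf 35 19 0a 85 96 67 35 is 10 bytes > B = 6, so hash it first: H(key) = 04 5e, then zero-pad to 6 bytes: K' = 04 5e 00 00 00 00.
K' ⊕ ipad = 32 68 36 36 36 36.  K' ⊕ opad = 58 02 5c 5c 5c 5c.
Inner input = (K'⊕ipad) ∥ m = 32 68 36 36 36 36 ∥ 1d 91 96 df.
Inner hash: sum = 50+104+54+54+54+54+29+145+150+223 = 917 → 03 95.
Outer input = (K'⊕opad) ∥ inner = 58 02 5c 5c 5c 5c ∥ 03 95.
Outer hash (tag): sum = 88+2+92+92+92+92+3+149 = 610 → 02 62.

0262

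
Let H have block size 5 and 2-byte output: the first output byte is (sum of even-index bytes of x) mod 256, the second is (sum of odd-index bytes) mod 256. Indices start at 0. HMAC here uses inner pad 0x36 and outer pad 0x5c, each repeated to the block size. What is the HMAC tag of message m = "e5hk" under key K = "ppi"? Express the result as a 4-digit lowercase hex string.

0603

Key "ppi" = 70 70 69 is 3 bytes ≤ B = 5; zero-pad to 5 bytes: K' = 70 70 69 00 00.
K' ⊕ ipad = 46 46 5f 36 36.  K' ⊕ opad = 2c 2c 35 5c 5c.
Inner input = (K'⊕ipad) ∥ m = 46 46 5f 36 36 ∥ 65 35 68 6b.
Inner hash: even-index sum = 379 mod 256 = 123; odd-index sum = 329 mod 256 = 73 → 7b 49.
Outer input = (K'⊕opad) ∥ inner = 2c 2c 35 5c 5c ∥ 7b 49.
Outer hash (tag): even-index sum = 262 mod 256 = 6; odd-index sum = 259 mod 256 = 3 → 06 03.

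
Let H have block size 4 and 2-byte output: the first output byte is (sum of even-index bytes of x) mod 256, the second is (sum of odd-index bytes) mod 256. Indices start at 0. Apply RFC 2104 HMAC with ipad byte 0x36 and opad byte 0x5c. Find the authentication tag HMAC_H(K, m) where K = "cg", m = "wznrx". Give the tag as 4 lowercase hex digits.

Key "cg" = 63 67 is 2 bytes ≤ B = 4; zero-pad to 4 bytes: K' = 63 67 00 00.
K' ⊕ ipad = 55 51 36 36.  K' ⊕ opad = 3f 3b 5c 5c.
Inner input = (K'⊕ipad) ∥ m = 55 51 36 36 ∥ 77 7a 6e 72 78.
Inner hash: even-index sum = 488 mod 256 = 232; odd-index sum = 371 mod 256 = 115 → e8 73.
Outer input = (K'⊕opad) ∥ inner = 3f 3b 5c 5c ∥ e8 73.
Outer hash (tag): even-index sum = 387 mod 256 = 131; odd-index sum = 266 mod 256 = 10 → 83 0a.

830a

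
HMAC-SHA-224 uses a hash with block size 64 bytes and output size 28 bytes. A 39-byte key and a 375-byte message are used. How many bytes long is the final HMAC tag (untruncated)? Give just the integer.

The tag is one SHA-224 digest: 28 bytes.

28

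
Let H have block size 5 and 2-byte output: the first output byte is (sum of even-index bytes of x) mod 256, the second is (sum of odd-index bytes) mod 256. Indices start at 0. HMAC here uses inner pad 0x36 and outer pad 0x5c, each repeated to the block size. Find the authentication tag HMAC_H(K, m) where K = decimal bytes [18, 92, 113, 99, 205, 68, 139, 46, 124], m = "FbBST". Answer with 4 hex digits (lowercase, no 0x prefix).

Key decimal bytes [18, 92, 113, 99, 205, 68, 139, 46, 124] = 12 5c 71 63 cd 44 8b 2e 7c is 9 bytes > B = 5, so hash it first: H(key) = 57 31, then zero-pad to 5 bytes: K' = 57 31 00 00 00.
K' ⊕ ipad = 61 07 36 36 36.  K' ⊕ opad = 0b 6d 5c 5c 5c.
Inner input = (K'⊕ipad) ∥ m = 61 07 36 36 36 ∥ 46 62 42 53 54.
Inner hash: even-index sum = 386 mod 256 = 130; odd-index sum = 281 mod 256 = 25 → 82 19.
Outer input = (K'⊕opad) ∥ inner = 0b 6d 5c 5c 5c ∥ 82 19.
Outer hash (tag): even-index sum = 220 mod 256 = 220; odd-index sum = 331 mod 256 = 75 → dc 4b.

dc4b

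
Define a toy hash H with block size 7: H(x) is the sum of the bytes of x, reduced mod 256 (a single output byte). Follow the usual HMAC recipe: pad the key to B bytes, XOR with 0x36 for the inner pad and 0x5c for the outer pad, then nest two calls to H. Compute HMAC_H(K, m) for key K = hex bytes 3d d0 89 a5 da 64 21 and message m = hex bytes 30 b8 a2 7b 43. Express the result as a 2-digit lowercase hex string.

d6

Key hex bytes 3d d0 89 a5 da 64 21 is exactly B = 7 bytes: K' = 3d d0 89 a5 da 64 21.
K' ⊕ ipad = 0b e6 bf 93 ec 52 17.  K' ⊕ opad = 61 8c d5 f9 86 38 7d.
Inner input = (K'⊕ipad) ∥ m = 0b e6 bf 93 ec 52 17 ∥ 30 b8 a2 7b 43.
Inner hash: sum = 11+230+191+147+236+82+23+48+184+162+123+67 = 1504; mod 256 = 224 → e0.
Outer input = (K'⊕opad) ∥ inner = 61 8c d5 f9 86 38 7d ∥ e0.
Outer hash (tag): sum = 97+140+213+249+134+56+125+224 = 1238; mod 256 = 214 → d6.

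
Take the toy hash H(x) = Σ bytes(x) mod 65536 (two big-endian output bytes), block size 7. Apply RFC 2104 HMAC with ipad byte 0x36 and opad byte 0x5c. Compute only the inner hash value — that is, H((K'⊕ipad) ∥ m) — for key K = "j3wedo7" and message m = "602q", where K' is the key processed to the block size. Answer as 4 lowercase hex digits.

02aa

Key "j3wedo7" = 6a 33 77 65 64 6f 37 is exactly B = 7 bytes: K' = 6a 33 77 65 64 6f 37.
K' ⊕ ipad = 5c 05 41 53 52 59 01.
Inner input = 5c 05 41 53 52 59 01 ∥ 36 30 32 71.
Inner hash: sum = 92+5+65+83+82+89+1+54+48+50+113 = 682 → 02 aa.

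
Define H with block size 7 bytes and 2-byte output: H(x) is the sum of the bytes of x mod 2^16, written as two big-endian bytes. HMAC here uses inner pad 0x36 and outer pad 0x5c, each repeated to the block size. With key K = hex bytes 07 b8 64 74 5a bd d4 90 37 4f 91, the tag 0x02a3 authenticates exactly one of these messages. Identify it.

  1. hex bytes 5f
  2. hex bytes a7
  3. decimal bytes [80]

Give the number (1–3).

2

Key hex bytes 07 b8 64 74 5a bd d4 90 37 4f 91 is 11 bytes > B = 7, so hash it first: H(key) = 05 29, then zero-pad to 7 bytes: K' = 05 29 00 00 00 00 00.
K' ⊕ ipad = 33 1f 36 36 36 36 36; K' ⊕ opad = 59 75 5c 5c 5c 5c 5c.
m1: inner = H(33 1f 36 36 36 36 36 5f) = 01 bf; tag = H(59 75 5c 5c 5c 5c 5c 01 bf) = 035a
m2: inner = H(33 1f 36 36 36 36 36 a7) = 02 07; tag = H(59 75 5c 5c 5c 5c 5c 02 07) = 02a3 ← matches
m3: inner = H(33 1f 36 36 36 36 36 50) = 01 b0; tag = H(59 75 5c 5c 5c 5c 5c 01 b0) = 034b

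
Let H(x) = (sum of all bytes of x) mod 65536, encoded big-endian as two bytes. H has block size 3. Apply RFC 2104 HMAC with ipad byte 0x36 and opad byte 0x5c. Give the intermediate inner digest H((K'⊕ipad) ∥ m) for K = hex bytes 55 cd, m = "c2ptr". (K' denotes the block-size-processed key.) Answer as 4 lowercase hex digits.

Key hex bytes 55 cd is 2 bytes ≤ B = 3; zero-pad to 3 bytes: K' = 55 cd 00.
K' ⊕ ipad = 63 fb 36.
Inner input = 63 fb 36 ∥ 63 32 70 74 72.
Inner hash: sum = 99+251+54+99+50+112+116+114 = 895 → 03 7f.

037f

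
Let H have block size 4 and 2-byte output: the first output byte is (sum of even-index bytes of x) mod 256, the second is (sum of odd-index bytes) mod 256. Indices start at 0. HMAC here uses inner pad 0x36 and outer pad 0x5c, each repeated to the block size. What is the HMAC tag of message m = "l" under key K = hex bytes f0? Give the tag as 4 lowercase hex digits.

Key hex bytes f0 is 1 byte ≤ B = 4; zero-pad to 4 bytes: K' = f0 00 00 00.
K' ⊕ ipad = c6 36 36 36.  K' ⊕ opad = ac 5c 5c 5c.
Inner input = (K'⊕ipad) ∥ m = c6 36 36 36 ∥ 6c.
Inner hash: even-index sum = 360 mod 256 = 104; odd-index sum = 108 mod 256 = 108 → 68 6c.
Outer input = (K'⊕opad) ∥ inner = ac 5c 5c 5c ∥ 68 6c.
Outer hash (tag): even-index sum = 368 mod 256 = 112; odd-index sum = 292 mod 256 = 36 → 70 24.

7024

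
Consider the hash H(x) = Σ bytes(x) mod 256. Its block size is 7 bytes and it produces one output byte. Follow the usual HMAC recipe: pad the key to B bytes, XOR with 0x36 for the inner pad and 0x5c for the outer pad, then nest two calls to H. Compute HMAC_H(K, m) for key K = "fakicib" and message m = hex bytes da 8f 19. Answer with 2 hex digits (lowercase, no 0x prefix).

82

Key "fakicib" = 66 61 6b 69 63 69 62 is exactly B = 7 bytes: K' = 66 61 6b 69 63 69 62.
K' ⊕ ipad = 50 57 5d 5f 55 5f 54.  K' ⊕ opad = 3a 3d 37 35 3f 35 3e.
Inner input = (K'⊕ipad) ∥ m = 50 57 5d 5f 55 5f 54 ∥ da 8f 19.
Inner hash: sum = 80+87+93+95+85+95+84+218+143+25 = 1005; mod 256 = 237 → ed.
Outer input = (K'⊕opad) ∥ inner = 3a 3d 37 35 3f 35 3e ∥ ed.
Outer hash (tag): sum = 58+61+55+53+63+53+62+237 = 642; mod 256 = 130 → 82.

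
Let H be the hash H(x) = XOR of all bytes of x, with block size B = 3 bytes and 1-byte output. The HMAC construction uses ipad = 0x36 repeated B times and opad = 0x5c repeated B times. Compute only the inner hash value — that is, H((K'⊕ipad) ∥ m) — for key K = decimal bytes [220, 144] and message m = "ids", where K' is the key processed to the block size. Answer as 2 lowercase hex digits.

Key decimal bytes [220, 144] = dc 90 is 2 bytes ≤ B = 3; zero-pad to 3 bytes: K' = dc 90 00.
K' ⊕ ipad = ea a6 36.
Inner input = ea a6 36 ∥ 69 64 73.
Inner hash: XOR ea⊕a6⊕36⊕69⊕64⊕73 = 04.

04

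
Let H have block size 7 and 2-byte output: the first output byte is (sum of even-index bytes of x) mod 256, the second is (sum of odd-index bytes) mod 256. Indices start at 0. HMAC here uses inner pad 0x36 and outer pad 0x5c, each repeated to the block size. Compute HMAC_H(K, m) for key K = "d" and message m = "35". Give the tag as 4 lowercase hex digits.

Key "d" = 64 is 1 byte ≤ B = 7; zero-pad to 7 bytes: K' = 64 00 00 00 00 00 00.
K' ⊕ ipad = 52 36 36 36 36 36 36.  K' ⊕ opad = 38 5c 5c 5c 5c 5c 5c.
Inner input = (K'⊕ipad) ∥ m = 52 36 36 36 36 36 36 ∥ 33 35.
Inner hash: even-index sum = 297 mod 256 = 41; odd-index sum = 213 mod 256 = 213 → 29 d5.
Outer input = (K'⊕opad) ∥ inner = 38 5c 5c 5c 5c 5c 5c ∥ 29 d5.
Outer hash (tag): even-index sum = 545 mod 256 = 33; odd-index sum = 317 mod 256 = 61 → 21 3d.

213d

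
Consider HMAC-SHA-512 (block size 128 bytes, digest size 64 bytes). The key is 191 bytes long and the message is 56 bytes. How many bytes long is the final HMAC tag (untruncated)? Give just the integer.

The tag is one SHA-512 digest: 64 bytes.

64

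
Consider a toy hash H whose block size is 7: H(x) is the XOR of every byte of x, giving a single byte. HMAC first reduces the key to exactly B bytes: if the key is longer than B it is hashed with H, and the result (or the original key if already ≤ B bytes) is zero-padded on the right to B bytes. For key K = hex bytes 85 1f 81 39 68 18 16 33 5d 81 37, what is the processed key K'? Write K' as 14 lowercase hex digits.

9c000000000000

|K| = 11 > B = 7, so first hash the key.
H(K): XOR 85⊕1f⊕81⊕39⊕68⊕18⊕16⊕33⊕5d⊕81⊕37 = 9c.
Zero-pad H(K) = 9c to 7 bytes: K' = 9c 00 00 00 00 00 00.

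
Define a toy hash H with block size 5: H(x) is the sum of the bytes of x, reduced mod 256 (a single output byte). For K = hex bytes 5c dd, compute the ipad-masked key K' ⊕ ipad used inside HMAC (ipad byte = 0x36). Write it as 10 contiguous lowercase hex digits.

6aeb363636

Key hex bytes 5c dd is 2 bytes ≤ B = 5; zero-pad to 5 bytes: K' = 5c dd 00 00 00.
XOR each byte with 0x36: 5c⊕36=6a, dd⊕36=eb, 00⊕36=36, 00⊕36=36, 00⊕36=36.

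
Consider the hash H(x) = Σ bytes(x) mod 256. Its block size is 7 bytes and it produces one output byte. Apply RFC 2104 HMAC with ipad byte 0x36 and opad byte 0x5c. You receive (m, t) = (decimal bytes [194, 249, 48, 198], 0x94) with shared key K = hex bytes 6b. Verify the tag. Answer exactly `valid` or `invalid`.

invalid

Key hex bytes 6b is 1 byte ≤ B = 7; zero-pad to 7 bytes: K' = 6b 00 00 00 00 00 00.
K' ⊕ ipad = 5d 36 36 36 36 36 36; K' ⊕ opad = 37 5c 5c 5c 5c 5c 5c.
Inner hash: sum = 93+54+54+54+54+54+54+194+249+48+198 = 1106; mod 256 = 82 → 52.
Outer hash (recomputed tag): sum = 55+92+92+92+92+92+92+82 = 689; mod 256 = 177 → b1.
Recomputed tag = b1; claimed = 94 → mismatch.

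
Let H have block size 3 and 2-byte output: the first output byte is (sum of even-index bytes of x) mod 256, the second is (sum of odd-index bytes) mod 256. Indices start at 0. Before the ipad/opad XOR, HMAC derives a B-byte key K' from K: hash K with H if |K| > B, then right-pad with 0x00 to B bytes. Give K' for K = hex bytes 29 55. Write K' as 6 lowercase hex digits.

Key hex bytes 29 55 is 2 bytes ≤ B = 3; zero-pad to 3 bytes: K' = 29 55 00.

295500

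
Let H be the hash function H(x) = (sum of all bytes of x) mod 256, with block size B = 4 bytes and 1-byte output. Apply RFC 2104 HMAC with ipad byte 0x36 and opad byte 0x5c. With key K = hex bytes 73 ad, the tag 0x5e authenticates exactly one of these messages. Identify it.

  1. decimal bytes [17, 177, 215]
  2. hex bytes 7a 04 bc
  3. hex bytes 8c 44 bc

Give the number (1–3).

2

Key hex bytes 73 ad is 2 bytes ≤ B = 4; zero-pad to 4 bytes: K' = 73 ad 00 00.
K' ⊕ ipad = 45 9b 36 36; K' ⊕ opad = 2f f1 5c 5c.
m1: inner = H(45 9b 36 36 11 b1 d7) = e5; tag = H(2f f1 5c 5c e5) = bd
m2: inner = H(45 9b 36 36 7a 04 bc) = 86; tag = H(2f f1 5c 5c 86) = 5e ← matches
m3: inner = H(45 9b 36 36 8c 44 bc) = d8; tag = H(2f f1 5c 5c d8) = b0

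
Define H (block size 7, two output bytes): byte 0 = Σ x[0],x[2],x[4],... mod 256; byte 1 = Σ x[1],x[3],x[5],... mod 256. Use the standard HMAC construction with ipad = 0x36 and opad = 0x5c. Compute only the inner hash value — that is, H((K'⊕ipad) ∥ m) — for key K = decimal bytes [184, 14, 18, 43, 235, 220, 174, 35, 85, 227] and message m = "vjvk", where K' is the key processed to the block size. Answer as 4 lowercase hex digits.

0585

Key decimal bytes [184, 14, 18, 43, 235, 220, 174, 35, 85, 227] = b8 0e 12 2b eb dc ae 23 55 e3 is 10 bytes > B = 7, so hash it first: H(key) = b8 1b, then zero-pad to 7 bytes: K' = b8 1b 00 00 00 00 00.
K' ⊕ ipad = 8e 2d 36 36 36 36 36.
Inner input = 8e 2d 36 36 36 36 36 ∥ 76 6a 76 6b.
Inner hash: even-index sum = 517 mod 256 = 5; odd-index sum = 389 mod 256 = 133 → 05 85.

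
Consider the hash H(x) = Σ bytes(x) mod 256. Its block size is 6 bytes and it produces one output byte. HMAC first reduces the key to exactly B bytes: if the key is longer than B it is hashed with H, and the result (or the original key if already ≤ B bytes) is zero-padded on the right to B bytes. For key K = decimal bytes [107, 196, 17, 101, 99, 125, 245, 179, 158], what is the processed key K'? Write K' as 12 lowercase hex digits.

cb0000000000

|K| = 9 > B = 6, so first hash the key.
H(K): sum = 107+196+17+101+99+125+245+179+158 = 1227; mod 256 = 203 → cb.
Zero-pad H(K) = cb to 6 bytes: K' = cb 00 00 00 00 00.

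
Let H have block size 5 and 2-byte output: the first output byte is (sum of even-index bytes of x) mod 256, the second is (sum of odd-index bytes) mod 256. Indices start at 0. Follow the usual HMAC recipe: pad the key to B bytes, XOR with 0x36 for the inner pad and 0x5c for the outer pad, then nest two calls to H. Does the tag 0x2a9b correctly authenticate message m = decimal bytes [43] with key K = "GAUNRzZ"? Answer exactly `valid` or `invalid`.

Key "GAUNRzZ" = 47 41 55 4e 52 7a 5a is 7 bytes > B = 5, so hash it first: H(key) = 48 09, then zero-pad to 5 bytes: K' = 48 09 00 00 00.
K' ⊕ ipad = 7e 3f 36 36 36; K' ⊕ opad = 14 55 5c 5c 5c.
Inner hash: even-index sum = 234 mod 256 = 234; odd-index sum = 160 mod 256 = 160 → ea a0.
Outer hash (recomputed tag): even-index sum = 364 mod 256 = 108; odd-index sum = 411 mod 256 = 155 → 6c 9b.
Recomputed tag = 6c9b; claimed = 2a9b → mismatch.

invalid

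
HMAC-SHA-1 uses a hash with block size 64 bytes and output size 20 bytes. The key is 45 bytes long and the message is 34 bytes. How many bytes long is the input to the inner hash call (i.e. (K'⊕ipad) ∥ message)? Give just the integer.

98

Key is 45 ≤ 64 bytes, zero-padded: |K'| = 64.
Inner input = (K'⊕ipad) ∥ m → 64 + 34 = 98 bytes.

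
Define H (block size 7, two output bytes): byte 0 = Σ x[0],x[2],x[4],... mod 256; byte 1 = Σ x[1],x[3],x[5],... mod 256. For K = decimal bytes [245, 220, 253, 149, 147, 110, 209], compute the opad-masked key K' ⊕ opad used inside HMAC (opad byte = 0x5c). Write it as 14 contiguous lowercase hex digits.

Key decimal bytes [245, 220, 253, 149, 147, 110, 209] = f5 dc fd 95 93 6e d1 is exactly B = 7 bytes: K' = f5 dc fd 95 93 6e d1.
XOR each byte with 0x5c: f5⊕5c=a9, dc⊕5c=80, fd⊕5c=a1, 95⊕5c=c9, 93⊕5c=cf, 6e⊕5c=32, d1⊕5c=8d.

a980a1c9cf328d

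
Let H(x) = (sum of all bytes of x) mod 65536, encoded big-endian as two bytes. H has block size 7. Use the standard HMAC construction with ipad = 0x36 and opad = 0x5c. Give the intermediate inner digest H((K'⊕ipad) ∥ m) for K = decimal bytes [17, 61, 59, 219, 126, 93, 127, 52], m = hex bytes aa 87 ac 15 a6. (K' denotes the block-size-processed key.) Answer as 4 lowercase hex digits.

Key decimal bytes [17, 61, 59, 219, 126, 93, 127, 52] = 11 3d 3b db 7e 5d 7f 34 is 8 bytes > B = 7, so hash it first: H(key) = 02 f2, then zero-pad to 7 bytes: K' = 02 f2 00 00 00 00 00.
K' ⊕ ipad = 34 c4 36 36 36 36 36.
Inner input = 34 c4 36 36 36 36 36 ∥ aa 87 ac 15 a6.
Inner hash: sum = 52+196+54+54+54+54+54+170+135+172+21+166 = 1182 → 04 9e.

049e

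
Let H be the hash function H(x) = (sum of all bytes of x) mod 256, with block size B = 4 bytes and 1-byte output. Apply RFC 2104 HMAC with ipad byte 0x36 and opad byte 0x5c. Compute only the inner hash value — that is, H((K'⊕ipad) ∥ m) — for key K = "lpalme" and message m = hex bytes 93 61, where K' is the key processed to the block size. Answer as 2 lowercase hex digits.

Key "lpalme" = 6c 70 61 6c 6d 65 is 6 bytes > B = 4, so hash it first: H(key) = 7b, then zero-pad to 4 bytes: K' = 7b 00 00 00.
K' ⊕ ipad = 4d 36 36 36.
Inner input = 4d 36 36 36 ∥ 93 61.
Inner hash: sum = 77+54+54+54+147+97 = 483; mod 256 = 227 → e3.

e3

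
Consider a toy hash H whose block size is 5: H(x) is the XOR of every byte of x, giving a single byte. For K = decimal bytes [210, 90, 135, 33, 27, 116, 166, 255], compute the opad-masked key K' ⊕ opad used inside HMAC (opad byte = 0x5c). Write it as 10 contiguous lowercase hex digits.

445c5c5c5c

Key decimal bytes [210, 90, 135, 33, 27, 116, 166, 255] = d2 5a 87 21 1b 74 a6 ff is 8 bytes > B = 5, so hash it first: H(key) = 18, then zero-pad to 5 bytes: K' = 18 00 00 00 00.
XOR each byte with 0x5c: 18⊕5c=44, 00⊕5c=5c, 00⊕5c=5c, 00⊕5c=5c, 00⊕5c=5c.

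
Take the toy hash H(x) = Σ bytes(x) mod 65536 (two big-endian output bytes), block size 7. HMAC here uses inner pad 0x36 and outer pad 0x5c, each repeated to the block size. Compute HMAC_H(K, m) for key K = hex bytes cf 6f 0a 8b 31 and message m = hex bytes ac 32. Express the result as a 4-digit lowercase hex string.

03b7

Key hex bytes cf 6f 0a 8b 31 is 5 bytes ≤ B = 7; zero-pad to 7 bytes: K' = cf 6f 0a 8b 31 00 00.
K' ⊕ ipad = f9 59 3c bd 07 36 36.  K' ⊕ opad = 93 33 56 d7 6d 5c 5c.
Inner input = (K'⊕ipad) ∥ m = f9 59 3c bd 07 36 36 ∥ ac 32.
Inner hash: sum = 249+89+60+189+7+54+54+172+50 = 924 → 03 9c.
Outer input = (K'⊕opad) ∥ inner = 93 33 56 d7 6d 5c 5c ∥ 03 9c.
Outer hash (tag): sum = 147+51+86+215+109+92+92+3+156 = 951 → 03 b7.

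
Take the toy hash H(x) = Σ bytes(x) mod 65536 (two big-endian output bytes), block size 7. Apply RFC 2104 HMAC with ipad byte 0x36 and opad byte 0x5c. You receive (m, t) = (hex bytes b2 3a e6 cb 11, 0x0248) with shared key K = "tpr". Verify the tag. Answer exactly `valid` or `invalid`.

valid

Key "tpr" = 74 70 72 is 3 bytes ≤ B = 7; zero-pad to 7 bytes: K' = 74 70 72 00 00 00 00.
K' ⊕ ipad = 42 46 44 36 36 36 36; K' ⊕ opad = 28 2c 2e 5c 5c 5c 5c.
Inner hash: sum = 66+70+68+54+54+54+54+178+58+230+203+17 = 1106 → 04 52.
Outer hash (recomputed tag): sum = 40+44+46+92+92+92+92+4+82 = 584 → 02 48.
Recomputed tag = 0248; claimed = 0248 → match.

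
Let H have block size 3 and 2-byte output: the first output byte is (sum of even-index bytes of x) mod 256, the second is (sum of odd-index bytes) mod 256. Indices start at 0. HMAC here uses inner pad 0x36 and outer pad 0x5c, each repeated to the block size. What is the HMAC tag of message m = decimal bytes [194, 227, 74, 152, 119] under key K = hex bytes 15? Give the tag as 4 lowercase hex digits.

Key hex bytes 15 is 1 byte ≤ B = 3; zero-pad to 3 bytes: K' = 15 00 00.
K' ⊕ ipad = 23 36 36.  K' ⊕ opad = 49 5c 5c.
Inner input = (K'⊕ipad) ∥ m = 23 36 36 ∥ c2 e3 4a 98 77.
Inner hash: even-index sum = 468 mod 256 = 212; odd-index sum = 441 mod 256 = 185 → d4 b9.
Outer input = (K'⊕opad) ∥ inner = 49 5c 5c ∥ d4 b9.
Outer hash (tag): even-index sum = 350 mod 256 = 94; odd-index sum = 304 mod 256 = 48 → 5e 30.

5e30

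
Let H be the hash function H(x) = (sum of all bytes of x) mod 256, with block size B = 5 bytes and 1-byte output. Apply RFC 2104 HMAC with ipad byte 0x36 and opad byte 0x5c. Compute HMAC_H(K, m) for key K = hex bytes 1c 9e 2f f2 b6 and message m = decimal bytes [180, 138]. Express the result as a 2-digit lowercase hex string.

7a

Key hex bytes 1c 9e 2f f2 b6 is exactly B = 5 bytes: K' = 1c 9e 2f f2 b6.
K' ⊕ ipad = 2a a8 19 c4 80.  K' ⊕ opad = 40 c2 73 ae ea.
Inner input = (K'⊕ipad) ∥ m = 2a a8 19 c4 80 ∥ b4 8a.
Inner hash: sum = 42+168+25+196+128+180+138 = 877; mod 256 = 109 → 6d.
Outer input = (K'⊕opad) ∥ inner = 40 c2 73 ae ea ∥ 6d.
Outer hash (tag): sum = 64+194+115+174+234+109 = 890; mod 256 = 122 → 7a.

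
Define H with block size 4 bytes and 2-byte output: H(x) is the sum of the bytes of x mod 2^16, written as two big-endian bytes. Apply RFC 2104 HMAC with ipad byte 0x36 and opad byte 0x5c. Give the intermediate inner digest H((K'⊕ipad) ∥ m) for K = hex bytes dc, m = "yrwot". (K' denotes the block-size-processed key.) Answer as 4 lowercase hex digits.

Key hex bytes dc is 1 byte ≤ B = 4; zero-pad to 4 bytes: K' = dc 00 00 00.
K' ⊕ ipad = ea 36 36 36.
Inner input = ea 36 36 36 ∥ 79 72 77 6f 74.
Inner hash: sum = 234+54+54+54+121+114+119+111+116 = 977 → 03 d1.

03d1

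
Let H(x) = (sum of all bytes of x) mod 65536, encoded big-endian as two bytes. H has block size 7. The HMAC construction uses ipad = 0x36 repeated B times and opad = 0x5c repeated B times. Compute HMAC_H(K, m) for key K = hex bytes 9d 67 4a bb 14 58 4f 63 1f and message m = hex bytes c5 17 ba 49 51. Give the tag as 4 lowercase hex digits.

Key hex bytes 9d 67 4a bb 14 58 4f 63 1f is 9 bytes > B = 7, so hash it first: H(key) = 03 46, then zero-pad to 7 bytes: K' = 03 46 00 00 00 00 00.
K' ⊕ ipad = 35 70 36 36 36 36 36.  K' ⊕ opad = 5f 1a 5c 5c 5c 5c 5c.
Inner input = (K'⊕ipad) ∥ m = 35 70 36 36 36 36 36 ∥ c5 17 ba 49 51.
Inner hash: sum = 53+112+54+54+54+54+54+197+23+186+73+81 = 995 → 03 e3.
Outer input = (K'⊕opad) ∥ inner = 5f 1a 5c 5c 5c 5c 5c ∥ 03 e3.
Outer hash (tag): sum = 95+26+92+92+92+92+92+3+227 = 811 → 03 2b.

032b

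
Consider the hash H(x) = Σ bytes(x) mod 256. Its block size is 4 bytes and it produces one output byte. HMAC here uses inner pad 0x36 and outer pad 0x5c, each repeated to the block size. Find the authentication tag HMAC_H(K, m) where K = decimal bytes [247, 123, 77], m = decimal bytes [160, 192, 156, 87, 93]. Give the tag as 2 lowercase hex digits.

ae

Key decimal bytes [247, 123, 77] = f7 7b 4d is 3 bytes ≤ B = 4; zero-pad to 4 bytes: K' = f7 7b 4d 00.
K' ⊕ ipad = c1 4d 7b 36.  K' ⊕ opad = ab 27 11 5c.
Inner input = (K'⊕ipad) ∥ m = c1 4d 7b 36 ∥ a0 c0 9c 57 5d.
Inner hash: sum = 193+77+123+54+160+192+156+87+93 = 1135; mod 256 = 111 → 6f.
Outer input = (K'⊕opad) ∥ inner = ab 27 11 5c ∥ 6f.
Outer hash (tag): sum = 171+39+17+92+111 = 430; mod 256 = 174 → ae.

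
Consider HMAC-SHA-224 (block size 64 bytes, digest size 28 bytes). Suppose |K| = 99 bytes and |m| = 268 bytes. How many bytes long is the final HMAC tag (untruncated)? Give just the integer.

The tag is one SHA-224 digest: 28 bytes.

28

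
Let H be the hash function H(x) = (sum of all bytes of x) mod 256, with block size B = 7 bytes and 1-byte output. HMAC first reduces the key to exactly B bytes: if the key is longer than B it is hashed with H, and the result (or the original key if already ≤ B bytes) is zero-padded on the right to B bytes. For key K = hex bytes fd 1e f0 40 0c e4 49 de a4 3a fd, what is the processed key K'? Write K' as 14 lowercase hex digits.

|K| = 11 > B = 7, so first hash the key.
H(K): sum = 253+30+240+64+12+228+73+222+164+58+253 = 1597; mod 256 = 61 → 3d.
Zero-pad H(K) = 3d to 7 bytes: K' = 3d 00 00 00 00 00 00.

3d000000000000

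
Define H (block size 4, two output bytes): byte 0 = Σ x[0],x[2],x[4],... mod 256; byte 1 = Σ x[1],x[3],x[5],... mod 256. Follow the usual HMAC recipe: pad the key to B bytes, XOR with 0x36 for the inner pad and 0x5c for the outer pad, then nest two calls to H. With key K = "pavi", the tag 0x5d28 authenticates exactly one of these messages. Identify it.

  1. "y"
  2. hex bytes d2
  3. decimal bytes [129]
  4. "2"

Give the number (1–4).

3

Key "pavi" = 70 61 76 69 is exactly B = 4 bytes: K' = 70 61 76 69.
K' ⊕ ipad = 46 57 40 5f; K' ⊕ opad = 2c 3d 2a 35.
m1: inner = H(46 57 40 5f 79) = ff b6; tag = H(2c 3d 2a 35 ff b6) = 5528
m2: inner = H(46 57 40 5f d2) = 58 b6; tag = H(2c 3d 2a 35 58 b6) = ae28
m3: inner = H(46 57 40 5f 81) = 07 b6; tag = H(2c 3d 2a 35 07 b6) = 5d28 ← matches
m4: inner = H(46 57 40 5f 32) = b8 b6; tag = H(2c 3d 2a 35 b8 b6) = 0e28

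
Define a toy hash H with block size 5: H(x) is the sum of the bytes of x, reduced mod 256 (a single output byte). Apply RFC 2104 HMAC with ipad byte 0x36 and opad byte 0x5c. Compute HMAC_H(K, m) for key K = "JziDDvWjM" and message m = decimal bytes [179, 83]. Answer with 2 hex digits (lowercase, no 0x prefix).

Key "JziDDvWjM" = 4a 7a 69 44 44 76 57 6a 4d is 9 bytes > B = 5, so hash it first: H(key) = 39, then zero-pad to 5 bytes: K' = 39 00 00 00 00.
K' ⊕ ipad = 0f 36 36 36 36.  K' ⊕ opad = 65 5c 5c 5c 5c.
Inner input = (K'⊕ipad) ∥ m = 0f 36 36 36 36 ∥ b3 53.
Inner hash: sum = 15+54+54+54+54+179+83 = 493; mod 256 = 237 → ed.
Outer input = (K'⊕opad) ∥ inner = 65 5c 5c 5c 5c ∥ ed.
Outer hash (tag): sum = 101+92+92+92+92+237 = 706; mod 256 = 194 → c2.

c2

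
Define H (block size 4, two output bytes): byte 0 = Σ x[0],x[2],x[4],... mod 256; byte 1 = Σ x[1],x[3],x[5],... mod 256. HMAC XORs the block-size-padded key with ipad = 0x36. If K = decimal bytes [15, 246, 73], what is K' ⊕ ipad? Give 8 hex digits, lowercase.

39c07f36

Key decimal bytes [15, 246, 73] = 0f f6 49 is 3 bytes ≤ B = 4; zero-pad to 4 bytes: K' = 0f f6 49 00.
XOR each byte with 0x36: 0f⊕36=39, f6⊕36=c0, 49⊕36=7f, 00⊕36=36.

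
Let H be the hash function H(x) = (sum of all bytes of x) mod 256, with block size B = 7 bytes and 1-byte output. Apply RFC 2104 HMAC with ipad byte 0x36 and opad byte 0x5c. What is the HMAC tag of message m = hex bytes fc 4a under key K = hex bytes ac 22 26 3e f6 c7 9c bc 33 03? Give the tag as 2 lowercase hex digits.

1e

Key hex bytes ac 22 26 3e f6 c7 9c bc 33 03 is 10 bytes > B = 7, so hash it first: H(key) = 7d, then zero-pad to 7 bytes: K' = 7d 00 00 00 00 00 00.
K' ⊕ ipad = 4b 36 36 36 36 36 36.  K' ⊕ opad = 21 5c 5c 5c 5c 5c 5c.
Inner input = (K'⊕ipad) ∥ m = 4b 36 36 36 36 36 36 ∥ fc 4a.
Inner hash: sum = 75+54+54+54+54+54+54+252+74 = 725; mod 256 = 213 → d5.
Outer input = (K'⊕opad) ∥ inner = 21 5c 5c 5c 5c 5c 5c ∥ d5.
Outer hash (tag): sum = 33+92+92+92+92+92+92+213 = 798; mod 256 = 30 → 1e.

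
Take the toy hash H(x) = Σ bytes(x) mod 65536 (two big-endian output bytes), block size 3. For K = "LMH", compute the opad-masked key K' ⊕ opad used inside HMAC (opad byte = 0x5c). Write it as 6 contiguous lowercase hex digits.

101114

Key "LMH" = 4c 4d 48 is exactly B = 3 bytes: K' = 4c 4d 48.
XOR each byte with 0x5c: 4c⊕5c=10, 4d⊕5c=11, 48⊕5c=14.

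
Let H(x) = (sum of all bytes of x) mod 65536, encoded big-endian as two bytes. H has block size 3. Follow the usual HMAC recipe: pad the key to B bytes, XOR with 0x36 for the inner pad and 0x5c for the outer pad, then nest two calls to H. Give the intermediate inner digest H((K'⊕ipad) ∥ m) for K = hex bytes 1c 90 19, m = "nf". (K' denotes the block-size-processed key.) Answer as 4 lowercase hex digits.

01d3

Key hex bytes 1c 90 19 is exactly B = 3 bytes: K' = 1c 90 19.
K' ⊕ ipad = 2a a6 2f.
Inner input = 2a a6 2f ∥ 6e 66.
Inner hash: sum = 42+166+47+110+102 = 467 → 01 d3.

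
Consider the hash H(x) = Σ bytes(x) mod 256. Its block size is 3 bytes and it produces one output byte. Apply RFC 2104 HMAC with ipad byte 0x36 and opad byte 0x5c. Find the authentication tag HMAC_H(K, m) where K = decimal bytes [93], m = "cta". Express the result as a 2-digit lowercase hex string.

Key decimal bytes [93] = 5d is 1 byte ≤ B = 3; zero-pad to 3 bytes: K' = 5d 00 00.
K' ⊕ ipad = 6b 36 36.  K' ⊕ opad = 01 5c 5c.
Inner input = (K'⊕ipad) ∥ m = 6b 36 36 ∥ 63 74 61.
Inner hash: sum = 107+54+54+99+116+97 = 527; mod 256 = 15 → 0f.
Outer input = (K'⊕opad) ∥ inner = 01 5c 5c ∥ 0f.
Outer hash (tag): sum = 1+92+92+15 = 200 → c8.

c8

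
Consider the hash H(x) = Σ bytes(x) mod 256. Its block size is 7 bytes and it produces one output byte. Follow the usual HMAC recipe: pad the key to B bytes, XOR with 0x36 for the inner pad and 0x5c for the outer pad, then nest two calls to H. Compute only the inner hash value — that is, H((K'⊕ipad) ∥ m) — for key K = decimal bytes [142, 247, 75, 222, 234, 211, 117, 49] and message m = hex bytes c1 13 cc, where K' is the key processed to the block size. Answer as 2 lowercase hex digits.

0b

Key decimal bytes [142, 247, 75, 222, 234, 211, 117, 49] = 8e f7 4b de ea d3 75 31 is 8 bytes > B = 7, so hash it first: H(key) = 11, then zero-pad to 7 bytes: K' = 11 00 00 00 00 00 00.
K' ⊕ ipad = 27 36 36 36 36 36 36.
Inner input = 27 36 36 36 36 36 36 ∥ c1 13 cc.
Inner hash: sum = 39+54+54+54+54+54+54+193+19+204 = 779; mod 256 = 11 → 0b.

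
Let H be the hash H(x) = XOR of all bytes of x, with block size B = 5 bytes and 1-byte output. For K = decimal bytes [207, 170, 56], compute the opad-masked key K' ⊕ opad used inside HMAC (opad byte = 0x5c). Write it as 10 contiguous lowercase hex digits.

93f6645c5c

Key decimal bytes [207, 170, 56] = cf aa 38 is 3 bytes ≤ B = 5; zero-pad to 5 bytes: K' = cf aa 38 00 00.
XOR each byte with 0x5c: cf⊕5c=93, aa⊕5c=f6, 38⊕5c=64, 00⊕5c=5c, 00⊕5c=5c.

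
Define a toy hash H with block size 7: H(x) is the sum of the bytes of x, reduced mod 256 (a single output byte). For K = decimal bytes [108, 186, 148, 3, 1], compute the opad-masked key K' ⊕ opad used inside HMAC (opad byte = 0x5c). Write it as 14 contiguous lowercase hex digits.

Key decimal bytes [108, 186, 148, 3, 1] = 6c ba 94 03 01 is 5 bytes ≤ B = 7; zero-pad to 7 bytes: K' = 6c ba 94 03 01 00 00.
XOR each byte with 0x5c: 6c⊕5c=30, ba⊕5c=e6, 94⊕5c=c8, 03⊕5c=5f, 01⊕5c=5d, 00⊕5c=5c, 00⊕5c=5c.

30e6c85f5d5c5c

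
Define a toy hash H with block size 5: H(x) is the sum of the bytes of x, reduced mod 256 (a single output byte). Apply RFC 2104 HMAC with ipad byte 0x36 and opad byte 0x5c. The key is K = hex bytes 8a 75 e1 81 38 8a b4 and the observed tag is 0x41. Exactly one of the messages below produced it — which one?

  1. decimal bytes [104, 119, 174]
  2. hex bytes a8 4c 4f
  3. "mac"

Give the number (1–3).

1

Key hex bytes 8a 75 e1 81 38 8a b4 is 7 bytes > B = 5, so hash it first: H(key) = d7, then zero-pad to 5 bytes: K' = d7 00 00 00 00.
K' ⊕ ipad = e1 36 36 36 36; K' ⊕ opad = 8b 5c 5c 5c 5c.
m1: inner = H(e1 36 36 36 36 68 77 ae) = 46; tag = H(8b 5c 5c 5c 5c 46) = 41 ← matches
m2: inner = H(e1 36 36 36 36 a8 4c 4f) = fc; tag = H(8b 5c 5c 5c 5c fc) = f7
m3: inner = H(e1 36 36 36 36 6d 61 63) = ea; tag = H(8b 5c 5c 5c 5c ea) = e5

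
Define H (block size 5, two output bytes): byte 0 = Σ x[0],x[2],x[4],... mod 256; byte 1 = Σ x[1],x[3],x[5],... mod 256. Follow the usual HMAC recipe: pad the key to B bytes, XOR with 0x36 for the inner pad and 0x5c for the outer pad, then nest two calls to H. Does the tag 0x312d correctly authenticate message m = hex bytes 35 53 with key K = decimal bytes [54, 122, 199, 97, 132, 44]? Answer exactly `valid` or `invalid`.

Key decimal bytes [54, 122, 199, 97, 132, 44] = 36 7a c7 61 84 2c is 6 bytes > B = 5, so hash it first: H(key) = 81 07, then zero-pad to 5 bytes: K' = 81 07 00 00 00.
K' ⊕ ipad = b7 31 36 36 36; K' ⊕ opad = dd 5b 5c 5c 5c.
Inner hash: even-index sum = 374 mod 256 = 118; odd-index sum = 156 mod 256 = 156 → 76 9c.
Outer hash (recomputed tag): even-index sum = 561 mod 256 = 49; odd-index sum = 301 mod 256 = 45 → 31 2d.
Recomputed tag = 312d; claimed = 312d → match.

valid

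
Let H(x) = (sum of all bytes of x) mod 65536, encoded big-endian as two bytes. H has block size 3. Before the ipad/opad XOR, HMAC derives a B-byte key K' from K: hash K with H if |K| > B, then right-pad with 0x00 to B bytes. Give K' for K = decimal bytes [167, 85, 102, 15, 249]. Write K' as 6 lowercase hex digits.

026a00

|K| = 5 > B = 3, so first hash the key.
H(K): sum = 167+85+102+15+249 = 618 → 02 6a.
Zero-pad H(K) = 02 6a to 3 bytes: K' = 02 6a 00.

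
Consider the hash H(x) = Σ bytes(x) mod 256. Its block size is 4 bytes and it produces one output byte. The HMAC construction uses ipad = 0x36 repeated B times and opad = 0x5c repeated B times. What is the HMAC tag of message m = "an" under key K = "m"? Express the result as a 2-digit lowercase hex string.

Key "m" = 6d is 1 byte ≤ B = 4; zero-pad to 4 bytes: K' = 6d 00 00 00.
K' ⊕ ipad = 5b 36 36 36.  K' ⊕ opad = 31 5c 5c 5c.
Inner input = (K'⊕ipad) ∥ m = 5b 36 36 36 ∥ 61 6e.
Inner hash: sum = 91+54+54+54+97+110 = 460; mod 256 = 204 → cc.
Outer input = (K'⊕opad) ∥ inner = 31 5c 5c 5c ∥ cc.
Outer hash (tag): sum = 49+92+92+92+204 = 529; mod 256 = 17 → 11.

11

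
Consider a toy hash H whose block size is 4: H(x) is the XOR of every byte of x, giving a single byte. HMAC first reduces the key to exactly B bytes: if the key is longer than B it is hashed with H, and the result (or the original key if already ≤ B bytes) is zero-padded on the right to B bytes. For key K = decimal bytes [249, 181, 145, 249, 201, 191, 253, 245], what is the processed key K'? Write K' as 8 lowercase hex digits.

5a000000

|K| = 8 > B = 4, so first hash the key.
H(K): XOR f9⊕b5⊕91⊕f9⊕c9⊕bf⊕fd⊕f5 = 5a.
Zero-pad H(K) = 5a to 4 bytes: K' = 5a 00 00 00.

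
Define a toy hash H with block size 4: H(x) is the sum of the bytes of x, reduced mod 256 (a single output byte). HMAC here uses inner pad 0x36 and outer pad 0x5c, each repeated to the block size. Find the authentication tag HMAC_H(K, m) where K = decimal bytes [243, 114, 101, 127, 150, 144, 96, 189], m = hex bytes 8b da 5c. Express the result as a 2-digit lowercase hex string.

01

Key decimal bytes [243, 114, 101, 127, 150, 144, 96, 189] = f3 72 65 7f 96 90 60 bd is 8 bytes > B = 4, so hash it first: H(key) = 8c, then zero-pad to 4 bytes: K' = 8c 00 00 00.
K' ⊕ ipad = ba 36 36 36.  K' ⊕ opad = d0 5c 5c 5c.
Inner input = (K'⊕ipad) ∥ m = ba 36 36 36 ∥ 8b da 5c.
Inner hash: sum = 186+54+54+54+139+218+92 = 797; mod 256 = 29 → 1d.
Outer input = (K'⊕opad) ∥ inner = d0 5c 5c 5c ∥ 1d.
Outer hash (tag): sum = 208+92+92+92+29 = 513; mod 256 = 1 → 01.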